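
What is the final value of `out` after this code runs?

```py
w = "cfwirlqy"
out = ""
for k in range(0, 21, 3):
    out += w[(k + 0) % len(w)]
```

k=0: add w[0]='c' → 'c'
k=3: add w[3]='i' → 'ci'
k=6: add w[6]='q' → 'ciq'
k=9: add w[1]='f' → 'ciqf'
k=12: add w[4]='r' → 'ciqfr'
k=15: add w[7]='y' → 'ciqfry'
k=18: add w[2]='w' → 'ciqfryw'

'ciqfryw'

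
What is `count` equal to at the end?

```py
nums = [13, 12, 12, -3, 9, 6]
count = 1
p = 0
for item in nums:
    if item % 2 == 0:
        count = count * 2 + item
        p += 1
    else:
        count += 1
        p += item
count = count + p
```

120

item=13: not even, count = 1+1 = 2; p=13
item=12: even, count = 2*2+12 = 16; p=14
item=12: even, count = 16*2+12 = 44; p=15
item=-3: not even, count = 44+1 = 45; p=12
item=9: not even, count = 45+1 = 46; p=21
item=6: even, count = 46*2+6 = 98; p=22
count+p = 98+22 = 120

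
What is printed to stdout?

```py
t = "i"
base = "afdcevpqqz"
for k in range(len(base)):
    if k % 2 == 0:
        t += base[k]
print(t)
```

k=0: add 'a' → 'ia'
k=1: skip
k=2: add 'd' → 'iad'
k=3: skip
k=4: add 'e' → 'iade'
k=5: skip
k=6: add 'p' → 'iadep'
k=7: skip
k=8: add 'q' → 'iadepq'
k=9: skip

iadepq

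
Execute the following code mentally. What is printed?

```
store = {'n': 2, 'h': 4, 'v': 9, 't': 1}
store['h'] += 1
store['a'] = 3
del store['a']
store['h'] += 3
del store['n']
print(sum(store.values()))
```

18

store['h'] = 4+1 = 5 → {'n': 2, 'h': 5, 'v': 9, 't': 1}
store['a'] = 3 → {'n': 2, 'h': 5, 'v': 9, 't': 1, 'a': 3}
del 'a' → {'n': 2, 'h': 5, 'v': 9, 't': 1}
store['h'] = 5+3 = 8 → {'n': 2, 'h': 8, 'v': 9, 't': 1}
del 'n' → {'h': 8, 'v': 9, 't': 1}
sum of values = 18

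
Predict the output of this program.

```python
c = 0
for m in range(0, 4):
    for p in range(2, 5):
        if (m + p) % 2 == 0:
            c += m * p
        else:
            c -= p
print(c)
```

6

m=0,p=2: even sum, c = 0+0 = 0
m=0,p=3: odd sum, c = 0-3 = -3
m=0,p=4: even sum, c = (-3)+0 = -3
m=1,p=2: odd sum, c = (-3)-2 = -5
m=1,p=3: even sum, c = (-5)+3 = -2
m=1,p=4: odd sum, c = (-2)-4 = -6
m=2,p=2: even sum, c = (-6)+4 = -2
m=2,p=3: odd sum, c = (-2)-3 = -5
m=2,p=4: even sum, c = (-5)+8 = 3
m=3,p=2: odd sum, c = 3-2 = 1
m=3,p=3: even sum, c = 1+9 = 10
m=3,p=4: odd sum, c = 10-4 = 6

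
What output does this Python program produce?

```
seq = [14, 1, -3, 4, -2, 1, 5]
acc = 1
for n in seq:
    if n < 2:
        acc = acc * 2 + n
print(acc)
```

9

n=14: not <2
n=1: <2, acc = 1*2+1 = 3
n=-3: <2, acc = 3*2+(-3) = 3
n=4: not <2
n=-2: <2, acc = 3*2+(-2) = 4
n=1: <2, acc = 4*2+1 = 9
n=5: not <2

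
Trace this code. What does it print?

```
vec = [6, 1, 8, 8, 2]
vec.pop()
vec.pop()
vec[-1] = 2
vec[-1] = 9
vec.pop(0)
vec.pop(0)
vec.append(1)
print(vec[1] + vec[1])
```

pop() removes 2 → [6, 1, 8, 8]
pop() removes 8 → [6, 1, 8]
vec[-1] = 2 → [6, 1, 2]
vec[-1] = 9 → [6, 1, 9]
pop(0) removes 6 → [1, 9]
pop(0) removes 1 → [9]
append 1 → [9, 1]
vec[1]+vec[1] = 1+1 = 2

2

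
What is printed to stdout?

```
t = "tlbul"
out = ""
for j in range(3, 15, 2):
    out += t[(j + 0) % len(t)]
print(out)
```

j=3: add t[3]='u' → 'u'
j=5: add t[0]='t' → 'ut'
j=7: add t[2]='b' → 'utb'
j=9: add t[4]='l' → 'utbl'
j=11: add t[1]='l' → 'utbll'
j=13: add t[3]='u' → 'utbllu'

utbllu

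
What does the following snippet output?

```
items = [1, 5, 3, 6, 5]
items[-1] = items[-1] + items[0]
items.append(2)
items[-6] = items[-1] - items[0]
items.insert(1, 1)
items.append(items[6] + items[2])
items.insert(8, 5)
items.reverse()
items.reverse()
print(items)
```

items[-1] = items[-1]+items[0] = 5+1 = 6 → [1, 5, 3, 6, 6]
append 2 → [1, 5, 3, 6, 6, 2]
items[-6] = items[-1]-items[0] = 2-1 = 1 → [1, 5, 3, 6, 6, 2]
insert 1 at 1 → [1, 1, 5, 3, 6, 6, 2]
append items[6]+items[2] = 2+5 = 7 → [1, 1, 5, 3, 6, 6, 2, 7]
insert 5 at 8 → [1, 1, 5, 3, 6, 6, 2, 7, 5]
reverse → [5, 7, 2, 6, 6, 3, 5, 1, 1]
reverse → [1, 1, 5, 3, 6, 6, 2, 7, 5]

[1, 1, 5, 3, 6, 6, 2, 7, 5]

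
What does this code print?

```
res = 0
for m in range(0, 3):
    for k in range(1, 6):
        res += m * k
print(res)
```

m=0,k=1: res = 0+0 = 0
m=0,k=2: res = 0+0 = 0
m=0,k=3: res = 0+0 = 0
m=0,k=4: res = 0+0 = 0
m=0,k=5: res = 0+0 = 0
m=1,k=1: res = 0+1 = 1
m=1,k=2: res = 1+2 = 3
m=1,k=3: res = 3+3 = 6
m=1,k=4: res = 6+4 = 10
m=1,k=5: res = 10+5 = 15
m=2,k=1: res = 15+2 = 17
m=2,k=2: res = 17+4 = 21
m=2,k=3: res = 21+6 = 27
m=2,k=4: res = 27+8 = 35
m=2,k=5: res = 35+10 = 45

45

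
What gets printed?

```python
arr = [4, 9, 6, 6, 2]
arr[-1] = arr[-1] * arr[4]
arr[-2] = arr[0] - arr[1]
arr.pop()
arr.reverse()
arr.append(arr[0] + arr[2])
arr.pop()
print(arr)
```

arr[-1] = arr[-1]*arr[4] = 2*2 = 4 → [4, 9, 6, 6, 4]
arr[-2] = arr[0]-arr[1] = 4-9 = -5 → [4, 9, 6, -5, 4]
pop() removes 4 → [4, 9, 6, -5]
reverse → [-5, 6, 9, 4]
append arr[0]+arr[2] = (-5)+9 = 4 → [-5, 6, 9, 4, 4]
pop() removes 4 → [-5, 6, 9, 4]

[-5, 6, 9, 4]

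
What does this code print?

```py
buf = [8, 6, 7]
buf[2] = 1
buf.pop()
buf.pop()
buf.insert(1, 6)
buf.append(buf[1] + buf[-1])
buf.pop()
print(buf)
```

[8, 6]

buf[2] = 1 → [8, 6, 1]
pop() removes 1 → [8, 6]
pop() removes 6 → [8]
insert 6 at 1 → [8, 6]
append buf[1]+buf[-1] = 6+6 = 12 → [8, 6, 12]
pop() removes 12 → [8, 6]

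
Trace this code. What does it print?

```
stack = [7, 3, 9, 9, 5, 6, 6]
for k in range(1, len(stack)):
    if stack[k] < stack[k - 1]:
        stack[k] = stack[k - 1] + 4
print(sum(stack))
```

k=1: 3<7, stack[1] = 7+4 = 11 → [7, 11, 9, 9, 5, 6, 6]
k=2: 9<11, stack[2] = 11+4 = 15 → [7, 11, 15, 9, 5, 6, 6]
k=3: 9<15, stack[3] = 15+4 = 19 → [7, 11, 15, 19, 5, 6, 6]
k=4: 5<19, stack[4] = 19+4 = 23 → [7, 11, 15, 19, 23, 6, 6]
k=5: 6<23, stack[5] = 23+4 = 27 → [7, 11, 15, 19, 23, 27, 6]
k=6: 6<27, stack[6] = 27+4 = 31 → [7, 11, 15, 19, 23, 27, 31]
sum = 133

133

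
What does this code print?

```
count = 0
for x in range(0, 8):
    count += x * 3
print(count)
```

x=0: count = 0+0*3 = 0
x=1: count = 0+1*3 = 3
x=2: count = 3+2*3 = 9
x=3: count = 9+3*3 = 18
x=4: count = 18+4*3 = 30
x=5: count = 30+5*3 = 45
x=6: count = 45+6*3 = 63
x=7: count = 63+7*3 = 84

84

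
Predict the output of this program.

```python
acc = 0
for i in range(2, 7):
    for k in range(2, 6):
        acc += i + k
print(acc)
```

i=2,k=2: acc = 0+4 = 4
i=2,k=3: acc = 4+5 = 9
i=2,k=4: acc = 9+6 = 15
i=2,k=5: acc = 15+7 = 22
i=3,k=2: acc = 22+5 = 27
i=3,k=3: acc = 27+6 = 33
i=3,k=4: acc = 33+7 = 40
i=3,k=5: acc = 40+8 = 48
i=4,k=2: acc = 48+6 = 54
i=4,k=3: acc = 54+7 = 61
i=4,k=4: acc = 61+8 = 69
i=4,k=5: acc = 69+9 = 78
i=5,k=2: acc = 78+7 = 85
i=5,k=3: acc = 85+8 = 93
i=5,k=4: acc = 93+9 = 102
i=5,k=5: acc = 102+10 = 112
i=6,k=2: acc = 112+8 = 120
i=6,k=3: acc = 120+9 = 129
i=6,k=4: acc = 129+10 = 139
i=6,k=5: acc = 139+11 = 150

150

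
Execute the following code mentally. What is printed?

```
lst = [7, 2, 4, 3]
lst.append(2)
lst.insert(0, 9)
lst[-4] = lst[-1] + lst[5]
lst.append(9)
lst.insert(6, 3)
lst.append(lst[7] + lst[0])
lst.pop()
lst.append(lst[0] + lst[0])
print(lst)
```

[9, 7, 4, 4, 3, 2, 3, 9, 18]

append 2 → [7, 2, 4, 3, 2]
insert 9 at 0 → [9, 7, 2, 4, 3, 2]
lst[-4] = lst[-1]+lst[5] = 2+2 = 4 → [9, 7, 4, 4, 3, 2]
append 9 → [9, 7, 4, 4, 3, 2, 9]
insert 3 at 6 → [9, 7, 4, 4, 3, 2, 3, 9]
append lst[7]+lst[0] = 9+9 = 18 → [9, 7, 4, 4, 3, 2, 3, 9, 18]
pop() removes 18 → [9, 7, 4, 4, 3, 2, 3, 9]
append lst[0]+lst[0] = 9+9 = 18 → [9, 7, 4, 4, 3, 2, 3, 9, 18]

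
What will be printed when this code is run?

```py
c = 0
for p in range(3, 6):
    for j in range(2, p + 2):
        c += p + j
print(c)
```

93

p=3,j=2: c = 0+5 = 5
p=3,j=3: c = 5+6 = 11
p=3,j=4: c = 11+7 = 18
p=4,j=2: c = 18+6 = 24
p=4,j=3: c = 24+7 = 31
p=4,j=4: c = 31+8 = 39
p=4,j=5: c = 39+9 = 48
p=5,j=2: c = 48+7 = 55
p=5,j=3: c = 55+8 = 63
p=5,j=4: c = 63+9 = 72
p=5,j=5: c = 72+10 = 82
p=5,j=6: c = 82+11 = 93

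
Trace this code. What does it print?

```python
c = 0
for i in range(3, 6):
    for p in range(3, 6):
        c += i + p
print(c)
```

72

i=3,p=3: c = 0+6 = 6
i=3,p=4: c = 6+7 = 13
i=3,p=5: c = 13+8 = 21
i=4,p=3: c = 21+7 = 28
i=4,p=4: c = 28+8 = 36
i=4,p=5: c = 36+9 = 45
i=5,p=3: c = 45+8 = 53
i=5,p=4: c = 53+9 = 62
i=5,p=5: c = 62+10 = 72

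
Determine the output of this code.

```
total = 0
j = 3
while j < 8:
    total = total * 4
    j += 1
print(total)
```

j=3: total = 0*4 = 0
j=4: total = 0*4 = 0
j=5: total = 0*4 = 0
j=6: total = 0*4 = 0
j=7: total = 0*4 = 0

0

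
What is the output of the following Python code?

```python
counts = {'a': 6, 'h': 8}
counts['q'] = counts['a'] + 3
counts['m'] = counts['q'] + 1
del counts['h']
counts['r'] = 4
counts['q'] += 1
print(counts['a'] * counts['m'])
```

60

counts['q'] = counts['a']+3 = 9 → {'a': 6, 'h': 8, 'q': 9}
counts['m'] = counts['q']+1 = 10 → {'a': 6, 'h': 8, 'q': 9, 'm': 10}
del 'h' → {'a': 6, 'q': 9, 'm': 10}
counts['r'] = 4 → {'a': 6, 'q': 9, 'm': 10, 'r': 4}
counts['q'] = 9+1 = 10 → {'a': 6, 'q': 10, 'm': 10, 'r': 4}
counts['a']*counts['m'] = 6*10 = 60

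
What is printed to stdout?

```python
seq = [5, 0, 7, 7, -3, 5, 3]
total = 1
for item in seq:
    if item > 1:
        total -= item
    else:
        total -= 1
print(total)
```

item=5: >1, total = 1-5 = -4
item=0: not >1, total = (-4)-1 = -5
item=7: >1, total = (-5)-7 = -12
item=7: >1, total = (-12)-7 = -19
item=-3: not >1, total = (-19)-1 = -20
item=5: >1, total = (-20)-5 = -25
item=3: >1, total = (-25)-3 = -28

-28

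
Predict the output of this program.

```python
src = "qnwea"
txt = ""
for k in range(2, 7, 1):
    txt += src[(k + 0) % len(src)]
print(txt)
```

weaqn

k=2: add src[2]='w' → 'w'
k=3: add src[3]='e' → 'we'
k=4: add src[4]='a' → 'wea'
k=5: add src[0]='q' → 'weaq'
k=6: add src[1]='n' → 'weaqn'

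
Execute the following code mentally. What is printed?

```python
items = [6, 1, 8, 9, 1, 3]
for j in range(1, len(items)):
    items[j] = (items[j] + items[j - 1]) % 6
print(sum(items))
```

15

j=1: items[1] = (1+6)%6 = 1 → [6, 1, 8, 9, 1, 3]
j=2: items[2] = (8+1)%6 = 3 → [6, 1, 3, 9, 1, 3]
j=3: items[3] = (9+3)%6 = 0 → [6, 1, 3, 0, 1, 3]
j=4: items[4] = (1+0)%6 = 1 → [6, 1, 3, 0, 1, 3]
j=5: items[5] = (3+1)%6 = 4 → [6, 1, 3, 0, 1, 4]
sum = 15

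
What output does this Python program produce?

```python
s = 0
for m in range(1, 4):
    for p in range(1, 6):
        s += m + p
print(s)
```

m=1,p=1: s = 0+2 = 2
m=1,p=2: s = 2+3 = 5
m=1,p=3: s = 5+4 = 9
m=1,p=4: s = 9+5 = 14
m=1,p=5: s = 14+6 = 20
m=2,p=1: s = 20+3 = 23
m=2,p=2: s = 23+4 = 27
m=2,p=3: s = 27+5 = 32
m=2,p=4: s = 32+6 = 38
m=2,p=5: s = 38+7 = 45
m=3,p=1: s = 45+4 = 49
m=3,p=2: s = 49+5 = 54
m=3,p=3: s = 54+6 = 60
m=3,p=4: s = 60+7 = 67
m=3,p=5: s = 67+8 = 75

75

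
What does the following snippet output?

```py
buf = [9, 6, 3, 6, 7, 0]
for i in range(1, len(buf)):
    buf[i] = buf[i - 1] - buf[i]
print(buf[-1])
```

i=1: buf[1] = 9-6 = 3 → [9, 3, 3, 6, 7, 0]
i=2: buf[2] = 3-3 = 0 → [9, 3, 0, 6, 7, 0]
i=3: buf[3] = 0-6 = -6 → [9, 3, 0, -6, 7, 0]
i=4: buf[4] = (-6)-7 = -13 → [9, 3, 0, -6, -13, 0]
i=5: buf[5] = (-13)-0 = -13 → [9, 3, 0, -6, -13, -13]

-13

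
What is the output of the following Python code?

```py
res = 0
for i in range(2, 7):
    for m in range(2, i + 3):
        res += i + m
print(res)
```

215

i=2,m=2: res = 0+4 = 4
i=2,m=3: res = 4+5 = 9
i=2,m=4: res = 9+6 = 15
i=3,m=2: res = 15+5 = 20
i=3,m=3: res = 20+6 = 26
i=3,m=4: res = 26+7 = 33
i=3,m=5: res = 33+8 = 41
i=4,m=2: res = 41+6 = 47
i=4,m=3: res = 47+7 = 54
i=4,m=4: res = 54+8 = 62
i=4,m=5: res = 62+9 = 71
i=4,m=6: res = 71+10 = 81
i=5,m=2: res = 81+7 = 88
i=5,m=3: res = 88+8 = 96
i=5,m=4: res = 96+9 = 105
i=5,m=5: res = 105+10 = 115
i=5,m=6: res = 115+11 = 126
i=5,m=7: res = 126+12 = 138
i=6,m=2: res = 138+8 = 146
i=6,m=3: res = 146+9 = 155
i=6,m=4: res = 155+10 = 165
i=6,m=5: res = 165+11 = 176
i=6,m=6: res = 176+12 = 188
i=6,m=7: res = 188+13 = 201
i=6,m=8: res = 201+14 = 215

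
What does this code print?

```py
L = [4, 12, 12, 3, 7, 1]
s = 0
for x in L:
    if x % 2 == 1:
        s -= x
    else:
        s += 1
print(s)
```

-8

x=4: not odd, s = 0+1 = 1
x=12: not odd, s = 1+1 = 2
x=12: not odd, s = 2+1 = 3
x=3: odd, s = 3-3 = 0
x=7: odd, s = 0-7 = -7
x=1: odd, s = (-7)-1 = -8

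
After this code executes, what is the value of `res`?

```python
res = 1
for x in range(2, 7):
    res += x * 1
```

x=2: res = 1+2*1 = 3
x=3: res = 3+3*1 = 6
x=4: res = 6+4*1 = 10
x=5: res = 10+5*1 = 15
x=6: res = 15+6*1 = 21

21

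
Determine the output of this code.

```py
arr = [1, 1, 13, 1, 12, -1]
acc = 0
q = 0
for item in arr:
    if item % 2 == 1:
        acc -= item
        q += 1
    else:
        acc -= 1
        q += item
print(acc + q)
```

1

item=1: odd, acc = 0-1 = -1; q=1
item=1: odd, acc = (-1)-1 = -2; q=2
item=13: odd, acc = (-2)-13 = -15; q=3
item=1: odd, acc = (-15)-1 = -16; q=4
item=12: not odd, acc = (-16)-1 = -17; q=16
item=-1: odd, acc = (-17)-(-1) = -16; q=17
acc+q = (-16)+17 = 1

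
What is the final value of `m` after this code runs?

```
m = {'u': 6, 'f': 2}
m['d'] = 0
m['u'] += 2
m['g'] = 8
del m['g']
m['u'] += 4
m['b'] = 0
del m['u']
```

{'f': 2, 'd': 0, 'b': 0}

m['d'] = 0 → {'u': 6, 'f': 2, 'd': 0}
m['u'] = 6+2 = 8 → {'u': 8, 'f': 2, 'd': 0}
m['g'] = 8 → {'u': 8, 'f': 2, 'd': 0, 'g': 8}
del 'g' → {'u': 8, 'f': 2, 'd': 0}
m['u'] = 8+4 = 12 → {'u': 12, 'f': 2, 'd': 0}
m['b'] = 0 → {'u': 12, 'f': 2, 'd': 0, 'b': 0}
del 'u' → {'f': 2, 'd': 0, 'b': 0}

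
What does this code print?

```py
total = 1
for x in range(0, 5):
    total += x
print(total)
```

11

x=0: total = 1+0 = 1
x=1: total = 1+1 = 2
x=2: total = 2+2 = 4
x=3: total = 4+3 = 7
x=4: total = 7+4 = 11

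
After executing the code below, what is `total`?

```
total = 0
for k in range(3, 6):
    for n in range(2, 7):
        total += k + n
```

k=3,n=2: total = 0+5 = 5
k=3,n=3: total = 5+6 = 11
k=3,n=4: total = 11+7 = 18
k=3,n=5: total = 18+8 = 26
k=3,n=6: total = 26+9 = 35
k=4,n=2: total = 35+6 = 41
k=4,n=3: total = 41+7 = 48
k=4,n=4: total = 48+8 = 56
k=4,n=5: total = 56+9 = 65
k=4,n=6: total = 65+10 = 75
k=5,n=2: total = 75+7 = 82
k=5,n=3: total = 82+8 = 90
k=5,n=4: total = 90+9 = 99
k=5,n=5: total = 99+10 = 109
k=5,n=6: total = 109+11 = 120

120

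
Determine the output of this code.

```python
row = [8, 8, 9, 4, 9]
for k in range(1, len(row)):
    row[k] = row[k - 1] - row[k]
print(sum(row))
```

k=1: row[1] = 8-8 = 0 → [8, 0, 9, 4, 9]
k=2: row[2] = 0-9 = -9 → [8, 0, -9, 4, 9]
k=3: row[3] = (-9)-4 = -13 → [8, 0, -9, -13, 9]
k=4: row[4] = (-13)-9 = -22 → [8, 0, -9, -13, -22]
sum = -36

-36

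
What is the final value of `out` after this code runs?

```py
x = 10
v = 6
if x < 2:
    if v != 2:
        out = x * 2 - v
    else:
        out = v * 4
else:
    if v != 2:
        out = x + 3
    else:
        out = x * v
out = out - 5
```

x=10, v=6
x < 2 is False; v != 2 is True
→ out = x + 3 = 13
out = 13-5 = 8

8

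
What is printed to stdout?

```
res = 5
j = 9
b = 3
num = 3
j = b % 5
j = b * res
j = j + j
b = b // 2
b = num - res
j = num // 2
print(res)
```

j = 3%5 = 3
j = 3*5 = 15
j = 15+15 = 30
b = 3//2 = 1
b = 3-5 = -2
j = 3//2 = 1

5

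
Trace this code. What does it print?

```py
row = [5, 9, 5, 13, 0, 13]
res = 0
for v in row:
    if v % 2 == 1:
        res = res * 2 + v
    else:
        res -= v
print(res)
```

v=5: odd, res = 0*2+5 = 5
v=9: odd, res = 5*2+9 = 19
v=5: odd, res = 19*2+5 = 43
v=13: odd, res = 43*2+13 = 99
v=0: not odd, res = 99-0 = 99
v=13: odd, res = 99*2+13 = 211

211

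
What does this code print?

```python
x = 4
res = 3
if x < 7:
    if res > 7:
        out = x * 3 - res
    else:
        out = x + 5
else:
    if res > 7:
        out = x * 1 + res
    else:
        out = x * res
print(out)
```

9

x=4, res=3
x < 7 is True; res > 7 is False
→ out = x + 5 = 9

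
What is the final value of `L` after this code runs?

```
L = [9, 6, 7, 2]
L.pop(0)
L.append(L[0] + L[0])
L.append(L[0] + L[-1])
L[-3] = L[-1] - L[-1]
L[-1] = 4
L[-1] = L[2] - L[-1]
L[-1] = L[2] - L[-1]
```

pop(0) removes 9 → [6, 7, 2]
append L[0]+L[0] = 6+6 = 12 → [6, 7, 2, 12]
append L[0]+L[-1] = 6+12 = 18 → [6, 7, 2, 12, 18]
L[-3] = L[-1]-L[-1] = 18-18 = 0 → [6, 7, 0, 12, 18]
L[-1] = 4 → [6, 7, 0, 12, 4]
L[-1] = L[2]-L[-1] = 0-4 = -4 → [6, 7, 0, 12, -4]
L[-1] = L[2]-L[-1] = 0-(-4) = 4 → [6, 7, 0, 12, 4]

[6, 7, 0, 12, 4]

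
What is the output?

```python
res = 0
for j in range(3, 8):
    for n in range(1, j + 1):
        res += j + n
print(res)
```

215

j=3,n=1: res = 0+4 = 4
j=3,n=2: res = 4+5 = 9
j=3,n=3: res = 9+6 = 15
j=4,n=1: res = 15+5 = 20
j=4,n=2: res = 20+6 = 26
j=4,n=3: res = 26+7 = 33
j=4,n=4: res = 33+8 = 41
j=5,n=1: res = 41+6 = 47
j=5,n=2: res = 47+7 = 54
j=5,n=3: res = 54+8 = 62
j=5,n=4: res = 62+9 = 71
j=5,n=5: res = 71+10 = 81
j=6,n=1: res = 81+7 = 88
j=6,n=2: res = 88+8 = 96
j=6,n=3: res = 96+9 = 105
j=6,n=4: res = 105+10 = 115
j=6,n=5: res = 115+11 = 126
j=6,n=6: res = 126+12 = 138
j=7,n=1: res = 138+8 = 146
j=7,n=2: res = 146+9 = 155
j=7,n=3: res = 155+10 = 165
j=7,n=4: res = 165+11 = 176
j=7,n=5: res = 176+12 = 188
j=7,n=6: res = 188+13 = 201
j=7,n=7: res = 201+14 = 215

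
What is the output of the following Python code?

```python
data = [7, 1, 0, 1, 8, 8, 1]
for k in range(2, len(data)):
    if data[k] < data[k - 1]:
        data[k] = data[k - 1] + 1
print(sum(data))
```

k=2: 0<1, data[2] = 1+1 = 2 → [7, 1, 2, 1, 8, 8, 1]
k=3: 1<2, data[3] = 2+1 = 3 → [7, 1, 2, 3, 8, 8, 1]
k=4: 8>=3, unchanged → [7, 1, 2, 3, 8, 8, 1]
k=5: 8>=8, unchanged → [7, 1, 2, 3, 8, 8, 1]
k=6: 1<8, data[6] = 8+1 = 9 → [7, 1, 2, 3, 8, 8, 9]
sum = 38

38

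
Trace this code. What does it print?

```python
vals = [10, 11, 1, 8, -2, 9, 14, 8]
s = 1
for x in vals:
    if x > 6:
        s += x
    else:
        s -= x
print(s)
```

x=10: >6, s = 1+10 = 11
x=11: >6, s = 11+11 = 22
x=1: not >6, s = 22-1 = 21
x=8: >6, s = 21+8 = 29
x=-2: not >6, s = 29-(-2) = 31
x=9: >6, s = 31+9 = 40
x=14: >6, s = 40+14 = 54
x=8: >6, s = 54+8 = 62

62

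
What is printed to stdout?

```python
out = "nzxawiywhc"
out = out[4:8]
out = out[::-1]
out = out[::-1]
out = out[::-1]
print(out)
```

slice [4:8] → 'wiyw'
reverse → 'wyiw'
reverse → 'wiyw'
reverse → 'wyiw'

wyiw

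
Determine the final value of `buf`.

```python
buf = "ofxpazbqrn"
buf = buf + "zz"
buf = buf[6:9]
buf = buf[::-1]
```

+ 'zz' → 'ofxpazbqrnzz'
slice [6:9] → 'bqr'
reverse → 'rqb'

'rqb'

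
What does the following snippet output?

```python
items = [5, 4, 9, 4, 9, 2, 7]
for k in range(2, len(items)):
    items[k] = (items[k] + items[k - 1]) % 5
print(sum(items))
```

k=2: items[2] = (9+4)%5 = 3 → [5, 4, 3, 4, 9, 2, 7]
k=3: items[3] = (4+3)%5 = 2 → [5, 4, 3, 2, 9, 2, 7]
k=4: items[4] = (9+2)%5 = 1 → [5, 4, 3, 2, 1, 2, 7]
k=5: items[5] = (2+1)%5 = 3 → [5, 4, 3, 2, 1, 3, 7]
k=6: items[6] = (7+3)%5 = 0 → [5, 4, 3, 2, 1, 3, 0]
sum = 18

18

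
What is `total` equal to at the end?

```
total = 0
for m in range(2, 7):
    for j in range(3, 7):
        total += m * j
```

360

m=2,j=3: total = 0+6 = 6
m=2,j=4: total = 6+8 = 14
m=2,j=5: total = 14+10 = 24
m=2,j=6: total = 24+12 = 36
m=3,j=3: total = 36+9 = 45
m=3,j=4: total = 45+12 = 57
m=3,j=5: total = 57+15 = 72
m=3,j=6: total = 72+18 = 90
m=4,j=3: total = 90+12 = 102
m=4,j=4: total = 102+16 = 118
m=4,j=5: total = 118+20 = 138
m=4,j=6: total = 138+24 = 162
m=5,j=3: total = 162+15 = 177
m=5,j=4: total = 177+20 = 197
m=5,j=5: total = 197+25 = 222
m=5,j=6: total = 222+30 = 252
m=6,j=3: total = 252+18 = 270
m=6,j=4: total = 270+24 = 294
m=6,j=5: total = 294+30 = 324
m=6,j=6: total = 324+36 = 360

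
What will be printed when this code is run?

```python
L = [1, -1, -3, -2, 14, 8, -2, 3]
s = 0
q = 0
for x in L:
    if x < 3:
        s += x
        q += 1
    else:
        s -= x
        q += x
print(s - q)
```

x=1: <3, s = 0+1 = 1; q=1
x=-1: <3, s = 1+(-1) = 0; q=2
x=-3: <3, s = 0+(-3) = -3; q=3
x=-2: <3, s = (-3)+(-2) = -5; q=4
x=14: not <3, s = (-5)-14 = -19; q=18
x=8: not <3, s = (-19)-8 = -27; q=26
x=-2: <3, s = (-27)+(-2) = -29; q=27
x=3: not <3, s = (-29)-3 = -32; q=30
s-q = (-32)-30 = -62

-62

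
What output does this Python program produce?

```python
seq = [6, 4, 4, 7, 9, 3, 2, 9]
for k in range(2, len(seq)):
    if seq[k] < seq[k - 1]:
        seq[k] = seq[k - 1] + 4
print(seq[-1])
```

21

k=2: 4>=4, unchanged → [6, 4, 4, 7, 9, 3, 2, 9]
k=3: 7>=4, unchanged → [6, 4, 4, 7, 9, 3, 2, 9]
k=4: 9>=7, unchanged → [6, 4, 4, 7, 9, 3, 2, 9]
k=5: 3<9, seq[5] = 9+4 = 13 → [6, 4, 4, 7, 9, 13, 2, 9]
k=6: 2<13, seq[6] = 13+4 = 17 → [6, 4, 4, 7, 9, 13, 17, 9]
k=7: 9<17, seq[7] = 17+4 = 21 → [6, 4, 4, 7, 9, 13, 17, 21]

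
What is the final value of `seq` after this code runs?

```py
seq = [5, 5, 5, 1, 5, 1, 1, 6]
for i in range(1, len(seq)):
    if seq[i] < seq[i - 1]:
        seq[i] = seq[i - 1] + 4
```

[5, 5, 5, 9, 13, 17, 21, 25]

i=1: 5>=5, unchanged → [5, 5, 5, 1, 5, 1, 1, 6]
i=2: 5>=5, unchanged → [5, 5, 5, 1, 5, 1, 1, 6]
i=3: 1<5, seq[3] = 5+4 = 9 → [5, 5, 5, 9, 5, 1, 1, 6]
i=4: 5<9, seq[4] = 9+4 = 13 → [5, 5, 5, 9, 13, 1, 1, 6]
i=5: 1<13, seq[5] = 13+4 = 17 → [5, 5, 5, 9, 13, 17, 1, 6]
i=6: 1<17, seq[6] = 17+4 = 21 → [5, 5, 5, 9, 13, 17, 21, 6]
i=7: 6<21, seq[7] = 21+4 = 25 → [5, 5, 5, 9, 13, 17, 21, 25]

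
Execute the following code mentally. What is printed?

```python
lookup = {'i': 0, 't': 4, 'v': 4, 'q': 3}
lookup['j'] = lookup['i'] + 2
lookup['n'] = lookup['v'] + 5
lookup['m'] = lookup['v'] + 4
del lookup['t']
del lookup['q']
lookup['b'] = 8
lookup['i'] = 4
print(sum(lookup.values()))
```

35

lookup['j'] = lookup['i']+2 = 2 → {'i': 0, 't': 4, 'v': 4, 'q': 3, 'j': 2}
lookup['n'] = lookup['v']+5 = 9 → {'i': 0, 't': 4, 'v': 4, 'q': 3, 'j': 2, 'n': 9}
lookup['m'] = lookup['v']+4 = 8 → {'i': 0, 't': 4, 'v': 4, 'q': 3, 'j': 2, 'n': 9, 'm': 8}
del 't' → {'i': 0, 'v': 4, 'q': 3, 'j': 2, 'n': 9, 'm': 8}
del 'q' → {'i': 0, 'v': 4, 'j': 2, 'n': 9, 'm': 8}
lookup['b'] = 8 → {'i': 0, 'v': 4, 'j': 2, 'n': 9, 'm': 8, 'b': 8}
lookup['i'] = 4 → {'i': 4, 'v': 4, 'j': 2, 'n': 9, 'm': 8, 'b': 8}
sum of values = 35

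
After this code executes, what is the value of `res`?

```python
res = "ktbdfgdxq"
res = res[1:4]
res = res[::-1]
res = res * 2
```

'dbtdbt'

slice [1:4] → 'tbd'
reverse → 'dbt'
repeat ×2 → 'dbtdbt'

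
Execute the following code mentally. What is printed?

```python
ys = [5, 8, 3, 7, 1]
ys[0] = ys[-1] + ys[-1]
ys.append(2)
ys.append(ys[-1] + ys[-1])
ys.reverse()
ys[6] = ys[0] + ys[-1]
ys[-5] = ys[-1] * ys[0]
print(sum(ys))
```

54

ys[0] = ys[-1]+ys[-1] = 1+1 = 2 → [2, 8, 3, 7, 1]
append 2 → [2, 8, 3, 7, 1, 2]
append ys[-1]+ys[-1] = 2+2 = 4 → [2, 8, 3, 7, 1, 2, 4]
reverse → [4, 2, 1, 7, 3, 8, 2]
ys[6] = ys[0]+ys[-1] = 4+2 = 6 → [4, 2, 1, 7, 3, 8, 6]
ys[-5] = ys[-1]*ys[0] = 6*4 = 24 → [4, 2, 24, 7, 3, 8, 6]
sum = 54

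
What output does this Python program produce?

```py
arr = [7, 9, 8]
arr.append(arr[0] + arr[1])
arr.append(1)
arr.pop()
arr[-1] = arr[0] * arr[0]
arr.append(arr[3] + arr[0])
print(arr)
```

append arr[0]+arr[1] = 7+9 = 16 → [7, 9, 8, 16]
append 1 → [7, 9, 8, 16, 1]
pop() removes 1 → [7, 9, 8, 16]
arr[-1] = arr[0]*arr[0] = 7*7 = 49 → [7, 9, 8, 49]
append arr[3]+arr[0] = 49+7 = 56 → [7, 9, 8, 49, 56]

[7, 9, 8, 49, 56]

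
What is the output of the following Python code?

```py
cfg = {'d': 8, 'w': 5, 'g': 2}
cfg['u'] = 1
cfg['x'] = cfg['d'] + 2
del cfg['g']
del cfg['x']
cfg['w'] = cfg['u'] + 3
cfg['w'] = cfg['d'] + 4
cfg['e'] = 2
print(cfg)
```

{'d': 8, 'w': 12, 'u': 1, 'e': 2}

cfg['u'] = 1 → {'d': 8, 'w': 5, 'g': 2, 'u': 1}
cfg['x'] = cfg['d']+2 = 10 → {'d': 8, 'w': 5, 'g': 2, 'u': 1, 'x': 10}
del 'g' → {'d': 8, 'w': 5, 'u': 1, 'x': 10}
del 'x' → {'d': 8, 'w': 5, 'u': 1}
cfg['w'] = cfg['u']+3 = 4 → {'d': 8, 'w': 4, 'u': 1}
cfg['w'] = cfg['d']+4 = 12 → {'d': 8, 'w': 12, 'u': 1}
cfg['e'] = 2 → {'d': 8, 'w': 12, 'u': 1, 'e': 2}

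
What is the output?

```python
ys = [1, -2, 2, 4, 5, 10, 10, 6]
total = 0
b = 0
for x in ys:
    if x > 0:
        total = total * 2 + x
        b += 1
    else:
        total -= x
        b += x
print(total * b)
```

x=1: >0, total = 0*2+1 = 1; b=1
x=-2: not >0, total = 1-(-2) = 3; b=-1
x=2: >0, total = 3*2+2 = 8; b=0
x=4: >0, total = 8*2+4 = 20; b=1
x=5: >0, total = 20*2+5 = 45; b=2
x=10: >0, total = 45*2+10 = 100; b=3
x=10: >0, total = 100*2+10 = 210; b=4
x=6: >0, total = 210*2+6 = 426; b=5
total*b = 426*5 = 2130

2130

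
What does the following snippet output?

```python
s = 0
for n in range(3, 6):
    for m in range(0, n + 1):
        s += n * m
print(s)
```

n=3,m=0: s = 0+0 = 0
n=3,m=1: s = 0+3 = 3
n=3,m=2: s = 3+6 = 9
n=3,m=3: s = 9+9 = 18
n=4,m=0: s = 18+0 = 18
n=4,m=1: s = 18+4 = 22
n=4,m=2: s = 22+8 = 30
n=4,m=3: s = 30+12 = 42
n=4,m=4: s = 42+16 = 58
n=5,m=0: s = 58+0 = 58
n=5,m=1: s = 58+5 = 63
n=5,m=2: s = 63+10 = 73
n=5,m=3: s = 73+15 = 88
n=5,m=4: s = 88+20 = 108
n=5,m=5: s = 108+25 = 133

133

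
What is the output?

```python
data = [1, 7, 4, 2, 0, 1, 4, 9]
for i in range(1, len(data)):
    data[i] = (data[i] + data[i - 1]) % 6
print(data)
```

[1, 2, 0, 2, 2, 3, 1, 4]

i=1: data[1] = (7+1)%6 = 2 → [1, 2, 4, 2, 0, 1, 4, 9]
i=2: data[2] = (4+2)%6 = 0 → [1, 2, 0, 2, 0, 1, 4, 9]
i=3: data[3] = (2+0)%6 = 2 → [1, 2, 0, 2, 0, 1, 4, 9]
i=4: data[4] = (0+2)%6 = 2 → [1, 2, 0, 2, 2, 1, 4, 9]
i=5: data[5] = (1+2)%6 = 3 → [1, 2, 0, 2, 2, 3, 4, 9]
i=6: data[6] = (4+3)%6 = 1 → [1, 2, 0, 2, 2, 3, 1, 9]
i=7: data[7] = (9+1)%6 = 4 → [1, 2, 0, 2, 2, 3, 1, 4]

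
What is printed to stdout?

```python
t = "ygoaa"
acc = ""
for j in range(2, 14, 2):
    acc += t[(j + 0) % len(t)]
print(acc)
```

j=2: add t[2]='o' → 'o'
j=4: add t[4]='a' → 'oa'
j=6: add t[1]='g' → 'oag'
j=8: add t[3]='a' → 'oaga'
j=10: add t[0]='y' → 'oagay'
j=12: add t[2]='o' → 'oagayo'

oagayo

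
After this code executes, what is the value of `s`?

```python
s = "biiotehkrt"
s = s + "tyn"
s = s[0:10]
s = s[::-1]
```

'trkhetoiib'

+ 'tyn' → 'biiotehkrttyn'
slice [0:10] → 'biiotehkrt'
reverse → 'trkhetoiib'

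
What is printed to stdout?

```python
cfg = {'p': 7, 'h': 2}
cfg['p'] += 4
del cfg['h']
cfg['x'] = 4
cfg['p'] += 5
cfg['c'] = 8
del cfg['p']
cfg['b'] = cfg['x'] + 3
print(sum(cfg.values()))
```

cfg['p'] = 7+4 = 11 → {'p': 11, 'h': 2}
del 'h' → {'p': 11}
cfg['x'] = 4 → {'p': 11, 'x': 4}
cfg['p'] = 11+5 = 16 → {'p': 16, 'x': 4}
cfg['c'] = 8 → {'p': 16, 'x': 4, 'c': 8}
del 'p' → {'x': 4, 'c': 8}
cfg['b'] = cfg['x']+3 = 7 → {'x': 4, 'c': 8, 'b': 7}
sum of values = 19

19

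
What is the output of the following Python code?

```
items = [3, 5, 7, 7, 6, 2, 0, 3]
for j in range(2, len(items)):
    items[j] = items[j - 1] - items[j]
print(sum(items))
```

j=2: items[2] = 5-7 = -2 → [3, 5, -2, 7, 6, 2, 0, 3]
j=3: items[3] = (-2)-7 = -9 → [3, 5, -2, -9, 6, 2, 0, 3]
j=4: items[4] = (-9)-6 = -15 → [3, 5, -2, -9, -15, 2, 0, 3]
j=5: items[5] = (-15)-2 = -17 → [3, 5, -2, -9, -15, -17, 0, 3]
j=6: items[6] = (-17)-0 = -17 → [3, 5, -2, -9, -15, -17, -17, 3]
j=7: items[7] = (-17)-3 = -20 → [3, 5, -2, -9, -15, -17, -17, -20]
sum = -72

-72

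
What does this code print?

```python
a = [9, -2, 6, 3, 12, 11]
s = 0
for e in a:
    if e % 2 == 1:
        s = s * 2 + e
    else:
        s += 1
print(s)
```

63

e=9: odd, s = 0*2+9 = 9
e=-2: not odd, s = 9+1 = 10
e=6: not odd, s = 10+1 = 11
e=3: odd, s = 11*2+3 = 25
e=12: not odd, s = 25+1 = 26
e=11: odd, s = 26*2+11 = 63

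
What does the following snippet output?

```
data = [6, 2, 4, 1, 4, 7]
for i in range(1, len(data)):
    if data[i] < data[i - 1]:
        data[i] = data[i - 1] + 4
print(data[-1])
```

26

i=1: 2<6, data[1] = 6+4 = 10 → [6, 10, 4, 1, 4, 7]
i=2: 4<10, data[2] = 10+4 = 14 → [6, 10, 14, 1, 4, 7]
i=3: 1<14, data[3] = 14+4 = 18 → [6, 10, 14, 18, 4, 7]
i=4: 4<18, data[4] = 18+4 = 22 → [6, 10, 14, 18, 22, 7]
i=5: 7<22, data[5] = 22+4 = 26 → [6, 10, 14, 18, 22, 26]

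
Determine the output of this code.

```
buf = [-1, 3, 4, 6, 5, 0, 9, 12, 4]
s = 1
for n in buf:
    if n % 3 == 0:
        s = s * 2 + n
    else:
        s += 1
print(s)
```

n=-1: not %3==0, s = 1+1 = 2
n=3: %3==0, s = 2*2+3 = 7
n=4: not %3==0, s = 7+1 = 8
n=6: %3==0, s = 8*2+6 = 22
n=5: not %3==0, s = 22+1 = 23
n=0: %3==0, s = 23*2+0 = 46
n=9: %3==0, s = 46*2+9 = 101
n=12: %3==0, s = 101*2+12 = 214
n=4: not %3==0, s = 214+1 = 215

215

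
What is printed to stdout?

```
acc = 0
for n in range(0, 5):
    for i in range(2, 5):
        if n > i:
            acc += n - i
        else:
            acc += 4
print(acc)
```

n=0,i=2: not 0>2, acc = 0+4 = 4
n=0,i=3: not 0>3, acc = 4+4 = 8
n=0,i=4: not 0>4, acc = 8+4 = 12
n=1,i=2: not 1>2, acc = 12+4 = 16
n=1,i=3: not 1>3, acc = 16+4 = 20
n=1,i=4: not 1>4, acc = 20+4 = 24
n=2,i=2: not 2>2, acc = 24+4 = 28
n=2,i=3: not 2>3, acc = 28+4 = 32
n=2,i=4: not 2>4, acc = 32+4 = 36
n=3,i=2: 3>2, acc = 36+1 = 37
n=3,i=3: not 3>3, acc = 37+4 = 41
n=3,i=4: not 3>4, acc = 41+4 = 45
n=4,i=2: 4>2, acc = 45+2 = 47
n=4,i=3: 4>3, acc = 47+1 = 48
n=4,i=4: not 4>4, acc = 48+4 = 52

52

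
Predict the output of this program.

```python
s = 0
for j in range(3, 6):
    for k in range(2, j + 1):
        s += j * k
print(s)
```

j=3,k=2: s = 0+6 = 6
j=3,k=3: s = 6+9 = 15
j=4,k=2: s = 15+8 = 23
j=4,k=3: s = 23+12 = 35
j=4,k=4: s = 35+16 = 51
j=5,k=2: s = 51+10 = 61
j=5,k=3: s = 61+15 = 76
j=5,k=4: s = 76+20 = 96
j=5,k=5: s = 96+25 = 121

121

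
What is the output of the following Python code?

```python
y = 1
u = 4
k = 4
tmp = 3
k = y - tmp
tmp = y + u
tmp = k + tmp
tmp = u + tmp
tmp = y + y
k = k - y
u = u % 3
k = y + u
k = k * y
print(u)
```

1

k = 1-3 = -2
tmp = 1+4 = 5
tmp = (-2)+5 = 3
tmp = 4+3 = 7
tmp = 1+1 = 2
k = (-2)-1 = -3
u = 4%3 = 1
k = 1+1 = 2
k = 2*1 = 2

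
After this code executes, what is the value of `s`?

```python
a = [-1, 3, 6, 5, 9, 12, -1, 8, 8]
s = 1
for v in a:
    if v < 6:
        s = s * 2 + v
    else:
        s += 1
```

39

v=-1: <6, s = 1*2+(-1) = 1
v=3: <6, s = 1*2+3 = 5
v=6: not <6, s = 5+1 = 6
v=5: <6, s = 6*2+5 = 17
v=9: not <6, s = 17+1 = 18
v=12: not <6, s = 18+1 = 19
v=-1: <6, s = 19*2+(-1) = 37
v=8: not <6, s = 37+1 = 38
v=8: not <6, s = 38+1 = 39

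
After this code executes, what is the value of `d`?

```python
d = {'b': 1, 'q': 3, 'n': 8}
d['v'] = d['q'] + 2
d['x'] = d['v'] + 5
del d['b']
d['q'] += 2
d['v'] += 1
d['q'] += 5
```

d['v'] = d['q']+2 = 5 → {'b': 1, 'q': 3, 'n': 8, 'v': 5}
d['x'] = d['v']+5 = 10 → {'b': 1, 'q': 3, 'n': 8, 'v': 5, 'x': 10}
del 'b' → {'q': 3, 'n': 8, 'v': 5, 'x': 10}
d['q'] = 3+2 = 5 → {'q': 5, 'n': 8, 'v': 5, 'x': 10}
d['v'] = 5+1 = 6 → {'q': 5, 'n': 8, 'v': 6, 'x': 10}
d['q'] = 5+5 = 10 → {'q': 10, 'n': 8, 'v': 6, 'x': 10}

{'q': 10, 'n': 8, 'v': 6, 'x': 10}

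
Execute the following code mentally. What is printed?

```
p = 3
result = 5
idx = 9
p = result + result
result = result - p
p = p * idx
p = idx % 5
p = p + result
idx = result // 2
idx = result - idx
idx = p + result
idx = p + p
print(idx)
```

-2

p = 5+5 = 10
result = 5-10 = -5
p = 10*9 = 90
p = 9%5 = 4
p = 4+(-5) = -1
idx = (-5)//2 = -3
idx = (-5)-(-3) = -2
idx = (-1)+(-5) = -6
idx = (-1)+(-1) = -2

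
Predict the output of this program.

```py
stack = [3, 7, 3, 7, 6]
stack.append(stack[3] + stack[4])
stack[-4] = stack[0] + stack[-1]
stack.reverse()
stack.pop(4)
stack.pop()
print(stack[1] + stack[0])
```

append stack[3]+stack[4] = 7+6 = 13 → [3, 7, 3, 7, 6, 13]
stack[-4] = stack[0]+stack[-1] = 3+13 = 16 → [3, 7, 16, 7, 6, 13]
reverse → [13, 6, 7, 16, 7, 3]
pop(4) removes 7 → [13, 6, 7, 16, 3]
pop() removes 3 → [13, 6, 7, 16]
stack[1]+stack[0] = 6+13 = 19

19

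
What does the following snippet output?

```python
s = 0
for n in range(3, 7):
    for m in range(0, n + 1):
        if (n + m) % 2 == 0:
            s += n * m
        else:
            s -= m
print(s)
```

132

n=3,m=0: odd sum, s = 0-0 = 0
n=3,m=1: even sum, s = 0+3 = 3
n=3,m=2: odd sum, s = 3-2 = 1
n=3,m=3: even sum, s = 1+9 = 10
n=4,m=0: even sum, s = 10+0 = 10
n=4,m=1: odd sum, s = 10-1 = 9
n=4,m=2: even sum, s = 9+8 = 17
n=4,m=3: odd sum, s = 17-3 = 14
n=4,m=4: even sum, s = 14+16 = 30
n=5,m=0: odd sum, s = 30-0 = 30
n=5,m=1: even sum, s = 30+5 = 35
n=5,m=2: odd sum, s = 35-2 = 33
n=5,m=3: even sum, s = 33+15 = 48
n=5,m=4: odd sum, s = 48-4 = 44
n=5,m=5: even sum, s = 44+25 = 69
n=6,m=0: even sum, s = 69+0 = 69
n=6,m=1: odd sum, s = 69-1 = 68
n=6,m=2: even sum, s = 68+12 = 80
n=6,m=3: odd sum, s = 80-3 = 77
n=6,m=4: even sum, s = 77+24 = 101
n=6,m=5: odd sum, s = 101-5 = 96
n=6,m=6: even sum, s = 96+36 = 132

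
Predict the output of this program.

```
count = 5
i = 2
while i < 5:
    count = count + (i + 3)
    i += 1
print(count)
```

i=2: count = 5+5 = 10
i=3: count = 10+6 = 16
i=4: count = 16+7 = 23

23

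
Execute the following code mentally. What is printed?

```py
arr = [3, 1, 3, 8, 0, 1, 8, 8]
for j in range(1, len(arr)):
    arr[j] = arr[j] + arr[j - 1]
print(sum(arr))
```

j=1: arr[1] = 1+3 = 4 → [3, 4, 3, 8, 0, 1, 8, 8]
j=2: arr[2] = 3+4 = 7 → [3, 4, 7, 8, 0, 1, 8, 8]
j=3: arr[3] = 8+7 = 15 → [3, 4, 7, 15, 0, 1, 8, 8]
j=4: arr[4] = 0+15 = 15 → [3, 4, 7, 15, 15, 1, 8, 8]
j=5: arr[5] = 1+15 = 16 → [3, 4, 7, 15, 15, 16, 8, 8]
j=6: arr[6] = 8+16 = 24 → [3, 4, 7, 15, 15, 16, 24, 8]
j=7: arr[7] = 8+24 = 32 → [3, 4, 7, 15, 15, 16, 24, 32]
sum = 116

116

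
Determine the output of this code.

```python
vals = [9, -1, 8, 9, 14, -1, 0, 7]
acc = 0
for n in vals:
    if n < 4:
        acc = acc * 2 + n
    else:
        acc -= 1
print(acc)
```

n=9: not <4, acc = 0-1 = -1
n=-1: <4, acc = (-1)*2+(-1) = -3
n=8: not <4, acc = (-3)-1 = -4
n=9: not <4, acc = (-4)-1 = -5
n=14: not <4, acc = (-5)-1 = -6
n=-1: <4, acc = (-6)*2+(-1) = -13
n=0: <4, acc = (-13)*2+0 = -26
n=7: not <4, acc = (-26)-1 = -27

-27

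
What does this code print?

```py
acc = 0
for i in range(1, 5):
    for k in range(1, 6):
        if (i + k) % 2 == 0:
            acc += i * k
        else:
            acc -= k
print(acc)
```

i=1,k=1: even sum, acc = 0+1 = 1
i=1,k=2: odd sum, acc = 1-2 = -1
i=1,k=3: even sum, acc = (-1)+3 = 2
i=1,k=4: odd sum, acc = 2-4 = -2
i=1,k=5: even sum, acc = (-2)+5 = 3
i=2,k=1: odd sum, acc = 3-1 = 2
i=2,k=2: even sum, acc = 2+4 = 6
i=2,k=3: odd sum, acc = 6-3 = 3
i=2,k=4: even sum, acc = 3+8 = 11
i=2,k=5: odd sum, acc = 11-5 = 6
i=3,k=1: even sum, acc = 6+3 = 9
i=3,k=2: odd sum, acc = 9-2 = 7
i=3,k=3: even sum, acc = 7+9 = 16
i=3,k=4: odd sum, acc = 16-4 = 12
i=3,k=5: even sum, acc = 12+15 = 27
i=4,k=1: odd sum, acc = 27-1 = 26
i=4,k=2: even sum, acc = 26+8 = 34
i=4,k=3: odd sum, acc = 34-3 = 31
i=4,k=4: even sum, acc = 31+16 = 47
i=4,k=5: odd sum, acc = 47-5 = 42

42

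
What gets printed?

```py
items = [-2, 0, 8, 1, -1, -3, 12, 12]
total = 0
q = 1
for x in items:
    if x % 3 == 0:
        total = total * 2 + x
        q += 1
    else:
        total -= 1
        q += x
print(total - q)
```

x=-2: not %3==0, total = 0-1 = -1; q=-1
x=0: %3==0, total = (-1)*2+0 = -2; q=0
x=8: not %3==0, total = (-2)-1 = -3; q=8
x=1: not %3==0, total = (-3)-1 = -4; q=9
x=-1: not %3==0, total = (-4)-1 = -5; q=8
x=-3: %3==0, total = (-5)*2+(-3) = -13; q=9
x=12: %3==0, total = (-13)*2+12 = -14; q=10
x=12: %3==0, total = (-14)*2+12 = -16; q=11
total-q = (-16)-11 = -27

-27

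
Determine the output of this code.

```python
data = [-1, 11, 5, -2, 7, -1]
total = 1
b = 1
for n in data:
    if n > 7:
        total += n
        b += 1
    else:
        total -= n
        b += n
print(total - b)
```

n=-1: not >7, total = 1-(-1) = 2; b=0
n=11: >7, total = 2+11 = 13; b=1
n=5: not >7, total = 13-5 = 8; b=6
n=-2: not >7, total = 8-(-2) = 10; b=4
n=7: not >7, total = 10-7 = 3; b=11
n=-1: not >7, total = 3-(-1) = 4; b=10
total-b = 4-10 = -6

-6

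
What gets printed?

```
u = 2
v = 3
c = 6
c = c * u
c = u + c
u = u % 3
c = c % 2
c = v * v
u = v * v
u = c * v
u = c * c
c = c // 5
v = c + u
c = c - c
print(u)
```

81

c = 6*2 = 12
c = 2+12 = 14
u = 2%3 = 2
c = 14%2 = 0
c = 3*3 = 9
u = 3*3 = 9
u = 9*3 = 27
u = 9*9 = 81
c = 9//5 = 1
v = 1+81 = 82
c = 1-1 = 0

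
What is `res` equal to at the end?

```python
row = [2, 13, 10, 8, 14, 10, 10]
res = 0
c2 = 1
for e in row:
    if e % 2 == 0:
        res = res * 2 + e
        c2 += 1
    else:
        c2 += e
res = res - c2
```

e=2: even, res = 0*2+2 = 2; c2=2
e=13: not even; c2=15
e=10: even, res = 2*2+10 = 14; c2=16
e=8: even, res = 14*2+8 = 36; c2=17
e=14: even, res = 36*2+14 = 86; c2=18
e=10: even, res = 86*2+10 = 182; c2=19
e=10: even, res = 182*2+10 = 374; c2=20
res-c2 = 374-20 = 354

354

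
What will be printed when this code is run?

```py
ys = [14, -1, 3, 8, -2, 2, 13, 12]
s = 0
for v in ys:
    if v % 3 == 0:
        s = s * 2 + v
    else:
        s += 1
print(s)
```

34

v=14: not %3==0, s = 0+1 = 1
v=-1: not %3==0, s = 1+1 = 2
v=3: %3==0, s = 2*2+3 = 7
v=8: not %3==0, s = 7+1 = 8
v=-2: not %3==0, s = 8+1 = 9
v=2: not %3==0, s = 9+1 = 10
v=13: not %3==0, s = 10+1 = 11
v=12: %3==0, s = 11*2+12 = 34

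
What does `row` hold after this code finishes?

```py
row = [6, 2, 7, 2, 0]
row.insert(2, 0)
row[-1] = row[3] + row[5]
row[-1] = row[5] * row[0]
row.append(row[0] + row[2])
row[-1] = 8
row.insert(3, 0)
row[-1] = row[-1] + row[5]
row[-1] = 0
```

insert 0 at 2 → [6, 2, 0, 7, 2, 0]
row[-1] = row[3]+row[5] = 7+0 = 7 → [6, 2, 0, 7, 2, 7]
row[-1] = row[5]*row[0] = 7*6 = 42 → [6, 2, 0, 7, 2, 42]
append row[0]+row[2] = 6+0 = 6 → [6, 2, 0, 7, 2, 42, 6]
row[-1] = 8 → [6, 2, 0, 7, 2, 42, 8]
insert 0 at 3 → [6, 2, 0, 0, 7, 2, 42, 8]
row[-1] = row[-1]+row[5] = 8+2 = 10 → [6, 2, 0, 0, 7, 2, 42, 10]
row[-1] = 0 → [6, 2, 0, 0, 7, 2, 42, 0]

[6, 2, 0, 0, 7, 2, 42, 0]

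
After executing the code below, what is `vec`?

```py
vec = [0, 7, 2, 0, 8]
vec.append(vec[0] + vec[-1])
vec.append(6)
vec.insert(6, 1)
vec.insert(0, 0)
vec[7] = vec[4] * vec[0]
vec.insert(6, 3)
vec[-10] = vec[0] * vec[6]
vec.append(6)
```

[0, 0, 7, 2, 0, 8, 3, 8, 0, 6, 6]

append vec[0]+vec[-1] = 0+8 = 8 → [0, 7, 2, 0, 8, 8]
append 6 → [0, 7, 2, 0, 8, 8, 6]
insert 1 at 6 → [0, 7, 2, 0, 8, 8, 1, 6]
insert 0 at 0 → [0, 0, 7, 2, 0, 8, 8, 1, 6]
vec[7] = vec[4]*vec[0] = 0*0 = 0 → [0, 0, 7, 2, 0, 8, 8, 0, 6]
insert 3 at 6 → [0, 0, 7, 2, 0, 8, 3, 8, 0, 6]
vec[-10] = vec[0]*vec[6] = 0*3 = 0 → [0, 0, 7, 2, 0, 8, 3, 8, 0, 6]
append 6 → [0, 0, 7, 2, 0, 8, 3, 8, 0, 6, 6]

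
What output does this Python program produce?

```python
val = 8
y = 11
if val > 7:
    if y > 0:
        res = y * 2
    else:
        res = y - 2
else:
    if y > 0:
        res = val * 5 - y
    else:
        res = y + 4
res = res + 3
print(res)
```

val=8, y=11
val > 7 is True; y > 0 is True
→ res = y * 2 = 22
res = 22+3 = 25

25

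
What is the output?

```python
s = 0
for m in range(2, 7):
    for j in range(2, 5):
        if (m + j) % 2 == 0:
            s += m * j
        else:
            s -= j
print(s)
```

m=2,j=2: even sum, s = 0+4 = 4
m=2,j=3: odd sum, s = 4-3 = 1
m=2,j=4: even sum, s = 1+8 = 9
m=3,j=2: odd sum, s = 9-2 = 7
m=3,j=3: even sum, s = 7+9 = 16
m=3,j=4: odd sum, s = 16-4 = 12
m=4,j=2: even sum, s = 12+8 = 20
m=4,j=3: odd sum, s = 20-3 = 17
m=4,j=4: even sum, s = 17+16 = 33
m=5,j=2: odd sum, s = 33-2 = 31
m=5,j=3: even sum, s = 31+15 = 46
m=5,j=4: odd sum, s = 46-4 = 42
m=6,j=2: even sum, s = 42+12 = 54
m=6,j=3: odd sum, s = 54-3 = 51
m=6,j=4: even sum, s = 51+24 = 75

75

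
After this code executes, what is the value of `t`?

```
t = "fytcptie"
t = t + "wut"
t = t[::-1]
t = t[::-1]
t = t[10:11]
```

+ 'wut' → 'fytcptiewut'
reverse → 'tuweitpctyf'
reverse → 'fytcptiewut'
slice [10:11] → 't'

't'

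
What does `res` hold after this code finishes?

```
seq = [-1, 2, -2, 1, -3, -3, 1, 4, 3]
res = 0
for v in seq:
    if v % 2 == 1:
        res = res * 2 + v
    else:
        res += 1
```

19

v=-1: odd, res = 0*2+(-1) = -1
v=2: not odd, res = (-1)+1 = 0
v=-2: not odd, res = 0+1 = 1
v=1: odd, res = 1*2+1 = 3
v=-3: odd, res = 3*2+(-3) = 3
v=-3: odd, res = 3*2+(-3) = 3
v=1: odd, res = 3*2+1 = 7
v=4: not odd, res = 7+1 = 8
v=3: odd, res = 8*2+3 = 19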